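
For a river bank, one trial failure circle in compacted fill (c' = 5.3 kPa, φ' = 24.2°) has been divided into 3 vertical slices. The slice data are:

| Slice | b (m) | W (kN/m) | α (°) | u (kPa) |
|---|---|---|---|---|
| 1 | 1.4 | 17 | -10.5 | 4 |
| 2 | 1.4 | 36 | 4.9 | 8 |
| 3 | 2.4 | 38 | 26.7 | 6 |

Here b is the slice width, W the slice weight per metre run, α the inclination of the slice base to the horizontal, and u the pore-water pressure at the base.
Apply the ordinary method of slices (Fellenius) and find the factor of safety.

FS = 3.12

Ordinary method of slices: FS = Σ[c'·Δl_i + (W_i cosα_i − u_i·Δl_i)·tanφ'] / Σ W_i sinα_i, with Δl_i = b_i / cosα_i.
Slice 1: Δl = 1.4/cos(-10.5°) = 1.424 m; N'_1 = 17·cos(-10.5°) − 4·1.424 = 11.0; c'Δl = 7.55; W sinα = -3.1
Slice 2: Δl = 1.4/cos4.9° = 1.405 m; N'_2 = 36·cos4.9° − 8·1.405 = 24.6; c'Δl = 7.45; W sinα = 3.1
Slice 3: Δl = 2.4/cos26.7° = 2.686 m; N'_3 = 38·cos26.7° − 6·2.686 = 17.8; c'Δl = 14.24; W sinα = 17.1
Σc'Δl = 29.2 kN/m; ΣN' = 53.5 kN/m; ΣW sinα = 17.1 kN/m
Resisting = 29.2 + 53.5·tan24.2° = 29.2 + 24.0 = 53.3 kN/m
FS = 53.3 / 17.1 = 3.124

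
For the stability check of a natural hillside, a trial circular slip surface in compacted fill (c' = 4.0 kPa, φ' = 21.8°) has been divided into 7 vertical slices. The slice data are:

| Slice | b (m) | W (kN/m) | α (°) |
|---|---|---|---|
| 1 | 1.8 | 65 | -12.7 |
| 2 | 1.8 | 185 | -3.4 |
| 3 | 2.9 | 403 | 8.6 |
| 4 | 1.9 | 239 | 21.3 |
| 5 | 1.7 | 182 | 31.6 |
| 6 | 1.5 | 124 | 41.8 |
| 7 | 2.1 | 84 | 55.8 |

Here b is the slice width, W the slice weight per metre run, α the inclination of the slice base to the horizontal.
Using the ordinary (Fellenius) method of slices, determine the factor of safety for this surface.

Ordinary method of slices: FS = Σ[c'·Δl_i + (W_i cosα_i)·tanφ'] / Σ W_i sinα_i, with Δl_i = b_i / cosα_i.
Slice 1: Δl = 1.8/cos(-12.7°) = 1.845 m; N'_1 = 65·cos(-12.7°) = 63.4; c'Δl = 7.38; W sinα = -14.3
Slice 2: Δl = 1.8/cos(-3.4°) = 1.803 m; N'_2 = 185·cos(-3.4°) = 184.7; c'Δl = 7.21; W sinα = -11.0
Slice 3: Δl = 2.9/cos8.6° = 2.933 m; N'_3 = 403·cos8.6° = 398.5; c'Δl = 11.73; W sinα = 60.3
Slice 4: Δl = 1.9/cos21.3° = 2.039 m; N'_4 = 239·cos21.3° = 222.7; c'Δl = 8.16; W sinα = 86.8
Slice 5: Δl = 1.7/cos31.6° = 1.996 m; N'_5 = 182·cos31.6° = 155.0; c'Δl = 7.98; W sinα = 95.4
Slice 6: Δl = 1.5/cos41.8° = 2.012 m; N'_6 = 124·cos41.8° = 92.4; c'Δl = 8.05; W sinα = 82.7
Slice 7: Δl = 2.1/cos55.8° = 3.736 m; N'_7 = 84·cos55.8° = 47.2; c'Δl = 14.94; W sinα = 69.5
Σc'Δl = 65.5 kN/m; ΣN' = 1163.9 kN/m; ΣW sinα = 369.3 kN/m
Resisting = 65.5 + 1163.9·tan21.8° = 65.5 + 465.5 = 531.0 kN/m
FS = 531.0 / 369.3 = 1.438

FS = 1.44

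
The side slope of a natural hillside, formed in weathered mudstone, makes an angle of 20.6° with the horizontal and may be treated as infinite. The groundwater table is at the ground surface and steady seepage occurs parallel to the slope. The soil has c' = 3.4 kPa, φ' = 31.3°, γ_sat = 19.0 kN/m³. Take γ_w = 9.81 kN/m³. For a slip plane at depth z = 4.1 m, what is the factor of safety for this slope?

FS = 0.91

With seepage parallel to the slope and the water table at the surface, the effective normal stress on the slip plane uses the buoyant unit weight γ' = γ_sat − γ_w while the driving shear stress uses γ_sat:
FS = [c' + γ' z cos²β tanφ'] / [γ_sat z sinβ cosβ]
γ' = 19.0 − 9.81 = 9.19 kN/m³
Numerator = 3.4 + 9.19·4.1·cos²20.6°·tan31.3° = 3.4 + 9.19·4.1·0.8762·0.6080 = 23.473 kPa
Denominator = 19.0·4.1·sin20.6°·cos20.6° = 19.0·4.1·0.3518·0.9361 = 25.656 kPa
FS = 23.473 / 25.656 = 0.915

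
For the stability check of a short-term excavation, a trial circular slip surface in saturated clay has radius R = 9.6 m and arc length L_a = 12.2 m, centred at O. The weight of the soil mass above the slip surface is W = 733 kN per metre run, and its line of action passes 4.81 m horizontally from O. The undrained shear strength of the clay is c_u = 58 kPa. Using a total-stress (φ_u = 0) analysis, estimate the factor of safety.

FS = 1.93

Taking moments about the centre O, the resisting moment is provided by the undrained shear strength acting along the arc:
M_R = c_u·L_a·R = 58·12.20·9.6 = 6793.0 kN·m/m
M_D = W·d = 733·4.81 = 3525.7 kN·m/m
FS = M_R / M_D = 6793.0 / 3525.7 = 1.927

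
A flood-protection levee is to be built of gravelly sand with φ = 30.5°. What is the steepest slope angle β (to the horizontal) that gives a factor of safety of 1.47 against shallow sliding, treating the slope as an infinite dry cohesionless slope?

For an infinite dry cohesionless slope FS = tanφ/tanβ, so tanβ = tanφ / FS.
tanβ = tan30.5° / 1.47 = 0.5890 / 1.47 = 0.4007
β = arctan(0.4007) = 21.84°

β = 21.8°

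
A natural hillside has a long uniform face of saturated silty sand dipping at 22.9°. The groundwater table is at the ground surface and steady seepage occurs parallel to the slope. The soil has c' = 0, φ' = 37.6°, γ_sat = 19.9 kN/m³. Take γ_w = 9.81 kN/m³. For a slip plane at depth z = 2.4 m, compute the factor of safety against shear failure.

With seepage parallel to the slope and the water table at the surface, the effective normal stress on the slip plane uses the buoyant unit weight γ' = γ_sat − γ_w while the driving shear stress uses γ_sat:
FS = [c' + γ' z cos²β tanφ'] / [γ_sat z sinβ cosβ]
(For c' = 0 this reduces to FS = (γ'/γ_sat)·tanφ'/tanβ.)
γ' = 19.9 − 9.81 = 10.09 kN/m³
Numerator = 0.0 + 10.09·2.4·cos²22.9°·tan37.6° = 0.0 + 10.09·2.4·0.8486·0.7701 = 15.825 kPa
Denominator = 19.9·2.4·sin22.9°·cos22.9° = 19.9·2.4·0.3891·0.9212 = 17.120 kPa
FS = 15.825 / 17.120 = 0.924

FS = 0.92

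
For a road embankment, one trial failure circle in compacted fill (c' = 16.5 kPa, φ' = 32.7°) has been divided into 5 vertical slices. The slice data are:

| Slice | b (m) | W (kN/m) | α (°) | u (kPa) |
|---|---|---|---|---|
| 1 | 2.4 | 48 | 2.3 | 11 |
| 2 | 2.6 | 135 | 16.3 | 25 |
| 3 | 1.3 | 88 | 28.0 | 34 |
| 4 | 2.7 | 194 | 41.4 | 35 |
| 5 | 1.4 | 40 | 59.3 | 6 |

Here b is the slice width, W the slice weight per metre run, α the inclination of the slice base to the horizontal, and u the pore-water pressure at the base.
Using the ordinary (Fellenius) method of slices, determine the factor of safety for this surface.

Ordinary method of slices: FS = Σ[c'·Δl_i + (W_i cosα_i − u_i·Δl_i)·tanφ'] / Σ W_i sinα_i, with Δl_i = b_i / cosα_i.
Slice 1: Δl = 2.4/cos2.3° = 2.402 m; N'_1 = 48·cos2.3° − 11·2.402 = 21.5; c'Δl = 39.63; W sinα = 1.9
Slice 2: Δl = 2.6/cos16.3° = 2.709 m; N'_2 = 135·cos16.3° − 25·2.709 = 61.9; c'Δl = 44.70; W sinα = 37.9
Slice 3: Δl = 1.3/cos28.0° = 1.472 m; N'_3 = 88·cos28.0° − 34·1.472 = 27.6; c'Δl = 24.29; W sinα = 41.3
Slice 4: Δl = 2.7/cos41.4° = 3.599 m; N'_4 = 194·cos41.4° − 35·3.599 = 19.5; c'Δl = 59.39; W sinα = 128.3
Slice 5: Δl = 1.4/cos59.3° = 2.742 m; N'_5 = 40·cos59.3° − 6·2.742 = 4.0; c'Δl = 45.25; W sinα = 34.4
Σc'Δl = 213.3 kN/m; ΣN' = 134.5 kN/m; ΣW sinα = 243.8 kN/m
Resisting = 213.3 + 134.5·tan32.7° = 213.3 + 86.4 = 299.6 kN/m
FS = 299.6 / 243.8 = 1.229

FS = 1.23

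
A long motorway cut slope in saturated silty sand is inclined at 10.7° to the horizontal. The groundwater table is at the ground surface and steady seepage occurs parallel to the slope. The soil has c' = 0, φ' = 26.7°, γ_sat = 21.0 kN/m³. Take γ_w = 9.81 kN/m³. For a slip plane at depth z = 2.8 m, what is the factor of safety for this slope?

FS = 1.42

With seepage parallel to the slope and the water table at the surface, the effective normal stress on the slip plane uses the buoyant unit weight γ' = γ_sat − γ_w while the driving shear stress uses γ_sat:
FS = [c' + γ' z cos²β tanφ'] / [γ_sat z sinβ cosβ]
(For c' = 0 this reduces to FS = (γ'/γ_sat)·tanφ'/tanβ.)
γ' = 21.0 − 9.81 = 11.19 kN/m³
Numerator = 0.0 + 11.19·2.8·cos²10.7°·tan26.7° = 0.0 + 11.19·2.8·0.9655·0.5029 = 15.215 kPa
Denominator = 21.0·2.8·sin10.7°·cos10.7° = 21.0·2.8·0.1857·0.9826 = 10.727 kPa
FS = 15.215 / 10.727 = 1.418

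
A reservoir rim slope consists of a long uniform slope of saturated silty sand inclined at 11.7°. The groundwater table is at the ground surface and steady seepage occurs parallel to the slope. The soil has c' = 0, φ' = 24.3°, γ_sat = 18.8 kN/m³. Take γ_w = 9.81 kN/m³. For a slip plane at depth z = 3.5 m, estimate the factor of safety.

FS = 1.04

With seepage parallel to the slope and the water table at the surface, the effective normal stress on the slip plane uses the buoyant unit weight γ' = γ_sat − γ_w while the driving shear stress uses γ_sat:
FS = [c' + γ' z cos²β tanφ'] / [γ_sat z sinβ cosβ]
(For c' = 0 this reduces to FS = (γ'/γ_sat)·tanφ'/tanβ.)
γ' = 18.8 − 9.81 = 8.99 kN/m³
Numerator = 0.0 + 8.99·3.5·cos²11.7°·tan24.3° = 0.0 + 8.99·3.5·0.9589·0.4515 = 13.623 kPa
Denominator = 18.8·3.5·sin11.7°·cos11.7° = 18.8·3.5·0.2028·0.9792 = 13.066 kPa
FS = 13.623 / 13.066 = 1.043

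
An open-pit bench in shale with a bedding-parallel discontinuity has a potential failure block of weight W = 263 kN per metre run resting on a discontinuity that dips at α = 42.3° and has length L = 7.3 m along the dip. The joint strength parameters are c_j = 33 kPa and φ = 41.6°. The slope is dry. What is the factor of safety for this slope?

Resolving the block weight along and normal to the plane and applying the Mohr–Coulomb strength on the joint:
N' = W cosα = 263·cos42.3° = 194.5 kN/m
Driving force T = W sinα = 263·sin42.3° = 177.0 kN/m
Resisting force R = c_j·L + N'·tanφ = 33·7.3 + 194.5·tan41.6° = 240.9 + 172.7 = 413.6 kN/m
FS = R / T = 413.6 / 177.0 = 2.337

FS = 2.34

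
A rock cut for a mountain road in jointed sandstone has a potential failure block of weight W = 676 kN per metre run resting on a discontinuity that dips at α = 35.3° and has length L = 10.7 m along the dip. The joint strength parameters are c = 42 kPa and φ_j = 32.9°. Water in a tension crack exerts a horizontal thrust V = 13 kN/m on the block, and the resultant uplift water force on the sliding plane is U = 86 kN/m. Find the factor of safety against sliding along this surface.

Resolving the block weight along and normal to the plane and applying the Mohr–Coulomb strength on the joint:
N' = W cosα − U − V sinα = 676·cos35.3° − 86 − 13·sin35.3° = 458.2 kN/m
Driving force T = W sinα + V cosα = 676·sin35.3° + 13·cos35.3° = 401.2 kN/m
Resisting force R = c·L + N'·tanφ_j = 42·10.7 + 458.2·tan32.9° = 449.4 + 296.4 = 745.8 kN/m
FS = R / T = 745.8 / 401.2 = 1.859

FS = 1.86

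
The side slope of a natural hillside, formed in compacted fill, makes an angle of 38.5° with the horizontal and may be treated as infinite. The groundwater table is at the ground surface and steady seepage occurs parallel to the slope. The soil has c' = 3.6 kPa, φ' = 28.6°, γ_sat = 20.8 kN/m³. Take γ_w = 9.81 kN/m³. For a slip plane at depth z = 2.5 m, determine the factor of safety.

With seepage parallel to the slope and the water table at the surface, the effective normal stress on the slip plane uses the buoyant unit weight γ' = γ_sat − γ_w while the driving shear stress uses γ_sat:
FS = [c' + γ' z cos²β tanφ'] / [γ_sat z sinβ cosβ]
γ' = 20.8 − 9.81 = 10.99 kN/m³
Numerator = 3.6 + 10.99·2.5·cos²38.5°·tan28.6° = 3.6 + 10.99·2.5·0.6125·0.5452 = 12.775 kPa
Denominator = 20.8·2.5·sin38.5°·cos38.5° = 20.8·2.5·0.6225·0.7826 = 25.334 kPa
FS = 12.775 / 25.334 = 0.504

FS = 0.50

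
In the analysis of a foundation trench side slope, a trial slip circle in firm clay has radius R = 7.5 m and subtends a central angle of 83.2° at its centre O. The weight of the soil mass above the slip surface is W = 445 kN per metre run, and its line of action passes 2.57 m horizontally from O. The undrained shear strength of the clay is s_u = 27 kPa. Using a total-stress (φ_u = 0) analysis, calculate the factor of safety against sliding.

Taking moments about the centre O, the resisting moment is provided by the undrained shear strength acting along the arc:
Arc length L_a = R·θ = 7.5·(83.2°·π/180) = 7.5·1.4521 = 10.89 m
M_R = s_u·L_a·R = 27·10.89·7.5 = 2205.4 kN·m/m
M_D = W·d = 445·2.57 = 1143.6 kN·m/m
FS = M_R / M_D = 2205.4 / 1143.6 = 1.928

FS = 1.93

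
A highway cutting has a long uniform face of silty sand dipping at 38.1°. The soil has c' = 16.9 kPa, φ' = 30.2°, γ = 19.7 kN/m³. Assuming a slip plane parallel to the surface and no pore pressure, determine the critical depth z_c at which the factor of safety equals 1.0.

z_c = 6.85 m

Setting FS = 1.00 in FS = [c' + γz cos²β tanφ'] / [γz sinβ cosβ] and solving for z:
z = c' / [γ cosβ (FS·sinβ − cosβ·tanφ')]
  = 16.9 / [19.7·cos38.1°·(1.00·sin38.1° − cos38.1°·tan30.2°)]
  = 16.9 / [19.7·0.7869·(1.00·0.6170 − 0.7869·0.5820)]
  = 16.9 / 2.4654 = 6.855 m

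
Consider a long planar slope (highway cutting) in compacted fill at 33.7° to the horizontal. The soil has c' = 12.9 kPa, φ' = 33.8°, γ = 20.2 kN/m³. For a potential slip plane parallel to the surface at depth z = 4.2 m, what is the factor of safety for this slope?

For an infinite slope with a slip plane parallel to the surface (no pore pressure): FS = [c' + γz cos²β tanφ'] / [γz sinβ cosβ].
γz = 20.2·4.2 = 84.84 kN/m²
Numerator = 12.9 + 84.84·cos²33.7°·tan33.8° = 12.9 + 84.84·0.6921·0.6694 = 52.211 kPa
Denominator = 84.84·sin33.7°·cos33.7° = 84.84·0.5548·0.8320 = 39.163 kPa
FS = 52.211 / 39.163 = 1.333

FS = 1.33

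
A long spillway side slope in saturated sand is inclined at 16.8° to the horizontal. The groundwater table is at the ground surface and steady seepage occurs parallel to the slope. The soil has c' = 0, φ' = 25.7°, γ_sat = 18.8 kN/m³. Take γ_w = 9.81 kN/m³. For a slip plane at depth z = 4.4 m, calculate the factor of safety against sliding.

FS = 0.76

With seepage parallel to the slope and the water table at the surface, the effective normal stress on the slip plane uses the buoyant unit weight γ' = γ_sat − γ_w while the driving shear stress uses γ_sat:
FS = [c' + γ' z cos²β tanφ'] / [γ_sat z sinβ cosβ]
(For c' = 0 this reduces to FS = (γ'/γ_sat)·tanφ'/tanβ.)
γ' = 18.8 − 9.81 = 8.99 kN/m³
Numerator = 0.0 + 8.99·4.4·cos²16.8°·tan25.7° = 0.0 + 8.99·4.4·0.9165·0.4813 = 17.447 kPa
Denominator = 18.8·4.4·sin16.8°·cos16.8° = 18.8·4.4·0.2890·0.9573 = 22.888 kPa
FS = 17.447 / 22.888 = 0.762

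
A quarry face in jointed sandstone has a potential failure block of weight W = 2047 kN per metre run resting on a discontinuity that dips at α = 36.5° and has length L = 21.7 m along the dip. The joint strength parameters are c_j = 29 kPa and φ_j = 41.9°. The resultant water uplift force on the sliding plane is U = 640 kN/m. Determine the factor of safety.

FS = 1.26

Resolving the block weight along and normal to the plane and applying the Mohr–Coulomb strength on the joint:
N' = W cosα − U = 2047·cos36.5° − 640 = 1005.5 kN/m
Driving force T = W sinα = 2047·sin36.5° = 1217.6 kN/m
Resisting force R = c_j·L + N'·tanφ_j = 29·21.7 + 1005.5·tan41.9° = 629.3 + 902.2 = 1531.5 kN/m
FS = R / T = 1531.5 / 1217.6 = 1.258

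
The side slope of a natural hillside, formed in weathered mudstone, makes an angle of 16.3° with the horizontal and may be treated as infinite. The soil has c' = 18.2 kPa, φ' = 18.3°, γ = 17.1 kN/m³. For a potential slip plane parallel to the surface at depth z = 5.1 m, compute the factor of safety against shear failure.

For an infinite slope with a slip plane parallel to the surface (no pore pressure): FS = [c' + γz cos²β tanφ'] / [γz sinβ cosβ].
γz = 17.1·5.1 = 87.21 kN/m²
Numerator = 18.2 + 87.21·cos²16.3°·tan18.3° = 18.2 + 87.21·0.9212·0.3307 = 44.770 kPa
Denominator = 87.21·sin16.3°·cos16.3° = 87.21·0.2807·0.9598 = 23.493 kPa
FS = 44.770 / 23.493 = 1.906

FS = 1.91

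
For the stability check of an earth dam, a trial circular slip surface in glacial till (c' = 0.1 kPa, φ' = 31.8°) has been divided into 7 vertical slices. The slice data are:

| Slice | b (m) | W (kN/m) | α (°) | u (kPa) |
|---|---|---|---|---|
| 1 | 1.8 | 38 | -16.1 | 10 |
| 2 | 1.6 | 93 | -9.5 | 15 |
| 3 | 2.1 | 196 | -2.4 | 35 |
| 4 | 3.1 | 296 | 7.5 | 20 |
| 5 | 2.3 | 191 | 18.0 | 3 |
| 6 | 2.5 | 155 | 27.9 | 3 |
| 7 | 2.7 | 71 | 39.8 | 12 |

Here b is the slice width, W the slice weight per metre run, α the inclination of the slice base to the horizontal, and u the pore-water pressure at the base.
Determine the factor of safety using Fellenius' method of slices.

FS = 2.58

Ordinary method of slices: FS = Σ[c'·Δl_i + (W_i cosα_i − u_i·Δl_i)·tanφ'] / Σ W_i sinα_i, with Δl_i = b_i / cosα_i.
Slice 1: Δl = 1.8/cos(-16.1°) = 1.873 m; N'_1 = 38·cos(-16.1°) − 10·1.873 = 17.8; c'Δl = 0.19; W sinα = -10.5
Slice 2: Δl = 1.6/cos(-9.5°) = 1.622 m; N'_2 = 93·cos(-9.5°) − 15·1.622 = 67.4; c'Δl = 0.16; W sinα = -15.3
Slice 3: Δl = 2.1/cos(-2.4°) = 2.102 m; N'_3 = 196·cos(-2.4°) − 35·2.102 = 122.3; c'Δl = 0.21; W sinα = -8.2
Slice 4: Δl = 3.1/cos7.5° = 3.127 m; N'_4 = 296·cos7.5° − 20·3.127 = 230.9; c'Δl = 0.31; W sinα = 38.6
Slice 5: Δl = 2.3/cos18.0° = 2.418 m; N'_5 = 191·cos18.0° − 3·2.418 = 174.4; c'Δl = 0.24; W sinα = 59.0
Slice 6: Δl = 2.5/cos27.9° = 2.829 m; N'_6 = 155·cos27.9° − 3·2.829 = 128.5; c'Δl = 0.28; W sinα = 72.5
Slice 7: Δl = 2.7/cos39.8° = 3.514 m; N'_7 = 71·cos39.8° − 12·3.514 = 12.4; c'Δl = 0.35; W sinα = 45.4
Σc'Δl = 1.7 kN/m; ΣN' = 753.6 kN/m; ΣW sinα = 181.5 kN/m
Resisting = 1.7 + 753.6·tan31.8° = 1.7 + 467.3 = 469.0 kN/m
FS = 469.0 / 181.5 = 2.584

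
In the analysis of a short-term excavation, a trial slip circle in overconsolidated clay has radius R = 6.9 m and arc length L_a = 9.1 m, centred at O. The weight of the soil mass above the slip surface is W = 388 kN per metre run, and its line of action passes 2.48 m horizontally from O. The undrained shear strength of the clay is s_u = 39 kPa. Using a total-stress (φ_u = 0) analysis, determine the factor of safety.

FS = 2.54

Taking moments about the centre O, the resisting moment is provided by the undrained shear strength acting along the arc:
M_R = s_u·L_a·R = 39·9.10·6.9 = 2448.8 kN·m/m
M_D = W·d = 388·2.48 = 962.2 kN·m/m
FS = M_R / M_D = 2448.8 / 962.2 = 2.545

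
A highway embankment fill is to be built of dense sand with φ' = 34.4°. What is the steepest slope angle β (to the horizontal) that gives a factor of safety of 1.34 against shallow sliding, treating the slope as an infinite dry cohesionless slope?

For an infinite dry cohesionless slope FS = tanφ'/tanβ, so tanβ = tanφ' / FS.
tanβ = tan34.4° / 1.34 = 0.6847 / 1.34 = 0.5110
β = arctan(0.5110) = 27.07°

β = 27.1°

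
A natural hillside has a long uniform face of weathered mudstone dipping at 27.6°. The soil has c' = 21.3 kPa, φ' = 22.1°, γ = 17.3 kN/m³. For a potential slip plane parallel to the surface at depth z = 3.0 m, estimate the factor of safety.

For an infinite slope with a slip plane parallel to the surface (no pore pressure): FS = [c' + γz cos²β tanφ'] / [γz sinβ cosβ].
γz = 17.3·3.0 = 51.90 kN/m²
Numerator = 21.3 + 51.90·cos²27.6°·tan22.1° = 21.3 + 51.90·0.7854·0.4061 = 37.851 kPa
Denominator = 51.90·sin27.6°·cos27.6° = 51.90·0.4633·0.8862 = 21.309 kPa
FS = 37.851 / 21.309 = 1.776

FS = 1.78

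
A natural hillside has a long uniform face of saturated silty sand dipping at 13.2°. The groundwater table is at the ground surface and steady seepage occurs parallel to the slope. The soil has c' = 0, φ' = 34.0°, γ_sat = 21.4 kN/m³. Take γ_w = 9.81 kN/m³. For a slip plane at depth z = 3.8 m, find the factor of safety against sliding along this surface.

With seepage parallel to the slope and the water table at the surface, the effective normal stress on the slip plane uses the buoyant unit weight γ' = γ_sat − γ_w while the driving shear stress uses γ_sat:
FS = [c' + γ' z cos²β tanφ'] / [γ_sat z sinβ cosβ]
(For c' = 0 this reduces to FS = (γ'/γ_sat)·tanφ'/tanβ.)
γ' = 21.4 − 9.81 = 11.59 kN/m³
Numerator = 0.0 + 11.59·3.8·cos²13.2°·tan34.0° = 0.0 + 11.59·3.8·0.9479·0.6745 = 28.158 kPa
Denominator = 21.4·3.8·sin13.2°·cos13.2° = 21.4·3.8·0.2284·0.9736 = 18.079 kPa
FS = 28.158 / 18.079 = 1.557

FS = 1.56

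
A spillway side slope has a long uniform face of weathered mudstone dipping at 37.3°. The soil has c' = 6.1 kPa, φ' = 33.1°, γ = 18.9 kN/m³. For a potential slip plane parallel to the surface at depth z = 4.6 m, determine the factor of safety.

FS = 1.00

For an infinite slope with a slip plane parallel to the surface (no pore pressure): FS = [c' + γz cos²β tanφ'] / [γz sinβ cosβ].
γz = 18.9·4.6 = 86.94 kN/m²
Numerator = 6.1 + 86.94·cos²37.3°·tan33.1° = 6.1 + 86.94·0.6328·0.6519 = 41.963 kPa
Denominator = 86.94·sin37.3°·cos37.3° = 86.94·0.6060·0.7955 = 41.909 kPa
FS = 41.963 / 41.909 = 1.001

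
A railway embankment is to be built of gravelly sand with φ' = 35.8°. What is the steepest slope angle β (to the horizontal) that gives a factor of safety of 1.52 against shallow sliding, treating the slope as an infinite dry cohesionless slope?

β = 25.4°

For an infinite dry cohesionless slope FS = tanφ'/tanβ, so tanβ = tanφ' / FS.
tanβ = tan35.8° / 1.52 = 0.7212 / 1.52 = 0.4745
β = arctan(0.4745) = 25.38°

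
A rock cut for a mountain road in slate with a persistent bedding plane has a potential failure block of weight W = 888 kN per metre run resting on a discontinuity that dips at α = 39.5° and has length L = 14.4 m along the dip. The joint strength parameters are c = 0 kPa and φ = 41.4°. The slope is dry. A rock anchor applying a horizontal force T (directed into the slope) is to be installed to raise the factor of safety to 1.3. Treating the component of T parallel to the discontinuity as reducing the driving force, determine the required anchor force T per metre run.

T = 83 kN/m

Resolving forces along and normal to the sliding plane, with the horizontal anchor force T adding T·sinα to the effective normal force and T·cosα acting up the plane against the driving force:
FS = [cL + (W cosα + T sinα) tanφ] / [W sinα − T cosα]
Without the anchor: N' = 685.2 kN/m, driving T_d = 564.8 kN/m, resisting R = 0·14.4 + 685.2·tan41.4° = 604.1 kN/m, FS = 1.07.
Setting FS = 1.3 and solving for T:
1.3·(564.8 − T cos39.5°) = 604.1 + T sin39.5°·tan41.4°
T·(sin39.5°·tan41.4° + 1.3·cos39.5°) = 1.3·564.8 − 604.1
T·(0.6361·0.8816 + 1.3·0.7716) = 734.3 − 604.1 = 130.2
T·1.5639 = 130.2
T = 83.3 kN/m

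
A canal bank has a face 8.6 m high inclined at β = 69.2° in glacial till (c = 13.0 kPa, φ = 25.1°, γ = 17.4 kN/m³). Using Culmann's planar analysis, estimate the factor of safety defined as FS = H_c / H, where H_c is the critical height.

FS = 1.04

H_c = (4c/γ) · sinβ cosφ / [1 − cos(β − φ)]
    = (4·13.0/17.4) · sin69.2°·cos25.1° / [1 − cos44.1°]
    = 2.989 · 0.8465 / 0.2819 = 8.98 m
FS = H_c / H = 8.98 / 8.6 = 1.044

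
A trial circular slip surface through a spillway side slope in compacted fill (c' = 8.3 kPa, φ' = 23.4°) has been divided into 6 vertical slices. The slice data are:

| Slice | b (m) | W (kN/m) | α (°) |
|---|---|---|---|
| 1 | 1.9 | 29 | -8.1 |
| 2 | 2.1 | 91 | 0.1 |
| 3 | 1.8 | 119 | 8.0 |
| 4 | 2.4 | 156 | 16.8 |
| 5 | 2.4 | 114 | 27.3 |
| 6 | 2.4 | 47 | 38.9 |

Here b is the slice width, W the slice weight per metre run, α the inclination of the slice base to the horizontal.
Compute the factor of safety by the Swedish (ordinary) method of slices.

Ordinary method of slices: FS = Σ[c'·Δl_i + (W_i cosα_i)·tanφ'] / Σ W_i sinα_i, with Δl_i = b_i / cosα_i.
Slice 1: Δl = 1.9/cos(-8.1°) = 1.919 m; N'_1 = 29·cos(-8.1°) = 28.7; c'Δl = 15.93; W sinα = -4.1
Slice 2: Δl = 2.1/cos0.1° = 2.100 m; N'_2 = 91·cos0.1° = 91.0; c'Δl = 17.43; W sinα = 0.2
Slice 3: Δl = 1.8/cos8.0° = 1.818 m; N'_3 = 119·cos8.0° = 117.8; c'Δl = 15.09; W sinα = 16.6
Slice 4: Δl = 2.4/cos16.8° = 2.507 m; N'_4 = 156·cos16.8° = 149.3; c'Δl = 20.81; W sinα = 45.1
Slice 5: Δl = 2.4/cos27.3° = 2.701 m; N'_5 = 114·cos27.3° = 101.3; c'Δl = 22.42; W sinα = 52.3
Slice 6: Δl = 2.4/cos38.9° = 3.084 m; N'_6 = 47·cos38.9° = 36.6; c'Δl = 25.60; W sinα = 29.5
Σc'Δl = 117.3 kN/m; ΣN' = 524.8 kN/m; ΣW sinα = 139.5 kN/m
Resisting = 117.3 + 524.8·tan23.4° = 117.3 + 227.1 = 344.4 kN/m
FS = 344.4 / 139.5 = 2.468

FS = 2.47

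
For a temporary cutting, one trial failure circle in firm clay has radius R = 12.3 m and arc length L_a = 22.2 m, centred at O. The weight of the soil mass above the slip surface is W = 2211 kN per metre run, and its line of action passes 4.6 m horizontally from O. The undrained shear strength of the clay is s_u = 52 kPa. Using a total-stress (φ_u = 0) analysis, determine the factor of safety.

Taking moments about the centre O, the resisting moment is provided by the undrained shear strength acting along the arc:
M_R = s_u·L_a·R = 52·22.20·12.3 = 14199.1 kN·m/m
M_D = W·d = 2211·4.6 = 10170.6 kN·m/m
FS = M_R / M_D = 14199.1 / 10170.6 = 1.396

FS = 1.40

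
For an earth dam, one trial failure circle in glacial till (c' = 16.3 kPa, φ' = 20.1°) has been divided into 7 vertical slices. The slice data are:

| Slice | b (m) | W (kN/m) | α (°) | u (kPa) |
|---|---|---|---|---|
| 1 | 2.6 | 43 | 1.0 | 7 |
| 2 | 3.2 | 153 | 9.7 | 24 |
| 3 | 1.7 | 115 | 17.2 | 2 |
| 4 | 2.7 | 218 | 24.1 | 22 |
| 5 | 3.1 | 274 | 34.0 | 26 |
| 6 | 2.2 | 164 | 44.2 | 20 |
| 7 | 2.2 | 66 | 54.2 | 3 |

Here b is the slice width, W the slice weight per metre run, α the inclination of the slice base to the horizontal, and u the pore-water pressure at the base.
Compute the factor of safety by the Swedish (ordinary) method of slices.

FS = 1.16

Ordinary method of slices: FS = Σ[c'·Δl_i + (W_i cosα_i − u_i·Δl_i)·tanφ'] / Σ W_i sinα_i, with Δl_i = b_i / cosα_i.
Slice 1: Δl = 2.6/cos1.0° = 2.600 m; N'_1 = 43·cos1.0° − 7·2.600 = 24.8; c'Δl = 42.39; W sinα = 0.8
Slice 2: Δl = 3.2/cos9.7° = 3.246 m; N'_2 = 153·cos9.7° − 24·3.246 = 72.9; c'Δl = 52.92; W sinα = 25.8
Slice 3: Δl = 1.7/cos17.2° = 1.780 m; N'_3 = 115·cos17.2° − 2·1.780 = 106.3; c'Δl = 29.01; W sinα = 34.0
Slice 4: Δl = 2.7/cos24.1° = 2.958 m; N'_4 = 218·cos24.1° − 22·2.958 = 133.9; c'Δl = 48.21; W sinα = 89.0
Slice 5: Δl = 3.1/cos34.0° = 3.739 m; N'_5 = 274·cos34.0° − 26·3.739 = 129.9; c'Δl = 60.95; W sinα = 153.2
Slice 6: Δl = 2.2/cos44.2° = 3.069 m; N'_6 = 164·cos44.2° − 20·3.069 = 56.2; c'Δl = 50.02; W sinα = 114.3
Slice 7: Δl = 2.2/cos54.2° = 3.761 m; N'_7 = 66·cos54.2° − 3·3.761 = 27.3; c'Δl = 61.30; W sinα = 53.5
Σc'Δl = 344.8 kN/m; ΣN' = 551.4 kN/m; ΣW sinα = 470.6 kN/m
Resisting = 344.8 + 551.4·tan20.1° = 344.8 + 201.8 = 546.6 kN/m
FS = 546.6 / 470.6 = 1.161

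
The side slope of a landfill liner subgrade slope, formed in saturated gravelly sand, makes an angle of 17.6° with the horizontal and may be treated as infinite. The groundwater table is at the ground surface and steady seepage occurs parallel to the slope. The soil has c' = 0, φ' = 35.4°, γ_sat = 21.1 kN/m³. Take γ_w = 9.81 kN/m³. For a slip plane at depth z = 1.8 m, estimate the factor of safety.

With seepage parallel to the slope and the water table at the surface, the effective normal stress on the slip plane uses the buoyant unit weight γ' = γ_sat − γ_w while the driving shear stress uses γ_sat:
FS = [c' + γ' z cos²β tanφ'] / [γ_sat z sinβ cosβ]
(For c' = 0 this reduces to FS = (γ'/γ_sat)·tanφ'/tanβ.)
γ' = 21.1 − 9.81 = 11.29 kN/m³
Numerator = 0.0 + 11.29·1.8·cos²17.6°·tan35.4° = 0.0 + 11.29·1.8·0.9086·0.7107 = 13.122 kPa
Denominator = 21.1·1.8·sin17.6°·cos17.6° = 21.1·1.8·0.3024·0.9532 = 10.946 kPa
FS = 13.122 / 10.946 = 1.199

FS = 1.20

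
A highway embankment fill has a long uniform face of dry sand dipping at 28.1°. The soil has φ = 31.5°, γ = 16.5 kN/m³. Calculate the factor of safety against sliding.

For a dry cohesionless infinite slope the factor of safety is FS = tanφ / tanβ.
FS = tan31.5° / tan28.1° = 0.6128 / 0.5340 = 1.148

FS = 1.15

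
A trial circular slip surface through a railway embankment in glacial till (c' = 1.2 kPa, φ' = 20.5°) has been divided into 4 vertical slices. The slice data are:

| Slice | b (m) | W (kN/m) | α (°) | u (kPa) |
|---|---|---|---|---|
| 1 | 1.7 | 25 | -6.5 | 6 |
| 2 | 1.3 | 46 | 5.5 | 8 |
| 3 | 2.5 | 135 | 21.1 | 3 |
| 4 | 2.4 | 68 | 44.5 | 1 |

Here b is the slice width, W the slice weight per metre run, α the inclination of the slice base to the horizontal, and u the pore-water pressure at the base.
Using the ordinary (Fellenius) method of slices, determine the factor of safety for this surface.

FS = 0.92

Ordinary method of slices: FS = Σ[c'·Δl_i + (W_i cosα_i − u_i·Δl_i)·tanφ'] / Σ W_i sinα_i, with Δl_i = b_i / cosα_i.
Slice 1: Δl = 1.7/cos(-6.5°) = 1.711 m; N'_1 = 25·cos(-6.5°) − 6·1.711 = 14.6; c'Δl = 2.05; W sinα = -2.8
Slice 2: Δl = 1.3/cos5.5° = 1.306 m; N'_2 = 46·cos5.5° − 8·1.306 = 35.3; c'Δl = 1.57; W sinα = 4.4
Slice 3: Δl = 2.5/cos21.1° = 2.680 m; N'_3 = 135·cos21.1° − 3·2.680 = 117.9; c'Δl = 3.22; W sinα = 48.6
Slice 4: Δl = 2.4/cos44.5° = 3.365 m; N'_4 = 68·cos44.5° − 1·3.365 = 45.1; c'Δl = 4.04; W sinα = 47.7
Σc'Δl = 10.9 kN/m; ΣN' = 213.0 kN/m; ΣW sinα = 97.8 kN/m
Resisting = 10.9 + 213.0·tan20.5° = 10.9 + 79.6 = 90.5 kN/m
FS = 90.5 / 97.8 = 0.925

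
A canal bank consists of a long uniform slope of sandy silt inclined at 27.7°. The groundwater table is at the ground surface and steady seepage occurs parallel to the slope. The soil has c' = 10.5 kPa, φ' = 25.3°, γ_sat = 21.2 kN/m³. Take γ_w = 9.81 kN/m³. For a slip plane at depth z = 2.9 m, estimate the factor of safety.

FS = 0.90

With seepage parallel to the slope and the water table at the surface, the effective normal stress on the slip plane uses the buoyant unit weight γ' = γ_sat − γ_w while the driving shear stress uses γ_sat:
FS = [c' + γ' z cos²β tanφ'] / [γ_sat z sinβ cosβ]
γ' = 21.2 − 9.81 = 11.39 kN/m³
Numerator = 10.5 + 11.39·2.9·cos²27.7°·tan25.3° = 10.5 + 11.39·2.9·0.7839·0.4727 = 22.740 kPa
Denominator = 21.2·2.9·sin27.7°·cos27.7° = 21.2·2.9·0.4648·0.8854 = 25.303 kPa
FS = 22.740 / 25.303 = 0.899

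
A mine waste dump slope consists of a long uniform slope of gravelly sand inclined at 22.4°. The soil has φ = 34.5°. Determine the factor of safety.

For a dry cohesionless infinite slope the factor of safety is FS = tanφ / tanβ.
FS = tan34.5° / tan22.4° = 0.6873 / 0.4122 = 1.667

FS = 1.67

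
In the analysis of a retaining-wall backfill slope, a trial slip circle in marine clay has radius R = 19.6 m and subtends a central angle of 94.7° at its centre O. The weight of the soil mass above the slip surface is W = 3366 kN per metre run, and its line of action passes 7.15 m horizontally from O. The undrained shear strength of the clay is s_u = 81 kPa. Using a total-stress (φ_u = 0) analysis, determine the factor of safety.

FS = 2.14

Taking moments about the centre O, the resisting moment is provided by the undrained shear strength acting along the arc:
Arc length L_a = R·θ = 19.6·(94.7°·π/180) = 19.6·1.6528 = 32.40 m
M_R = s_u·L_a·R = 81·32.40·19.6 = 51430.9 kN·m/m
M_D = W·d = 3366·7.15 = 24066.9 kN·m/m
FS = M_R / M_D = 51430.9 / 24066.9 = 2.137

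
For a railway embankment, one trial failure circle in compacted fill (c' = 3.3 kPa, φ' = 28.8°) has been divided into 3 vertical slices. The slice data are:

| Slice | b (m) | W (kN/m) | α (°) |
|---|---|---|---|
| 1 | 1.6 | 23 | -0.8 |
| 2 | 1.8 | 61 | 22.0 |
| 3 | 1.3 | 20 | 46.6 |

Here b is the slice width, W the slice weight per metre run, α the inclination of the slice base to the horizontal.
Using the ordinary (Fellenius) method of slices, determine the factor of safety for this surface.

FS = 1.87

Ordinary method of slices: FS = Σ[c'·Δl_i + (W_i cosα_i)·tanφ'] / Σ W_i sinα_i, with Δl_i = b_i / cosα_i.
Slice 1: Δl = 1.6/cos(-0.8°) = 1.600 m; N'_1 = 23·cos(-0.8°) = 23.0; c'Δl = 5.28; W sinα = -0.3
Slice 2: Δl = 1.8/cos22.0° = 1.941 m; N'_2 = 61·cos22.0° = 56.6; c'Δl = 6.41; W sinα = 22.9
Slice 3: Δl = 1.3/cos46.6° = 1.892 m; N'_3 = 20·cos46.6° = 13.7; c'Δl = 6.24; W sinα = 14.5
Σc'Δl = 17.9 kN/m; ΣN' = 93.3 kN/m; ΣW sinα = 37.1 kN/m
Resisting = 17.9 + 93.3·tan28.8° = 17.9 + 51.3 = 69.2 kN/m
FS = 69.2 / 37.1 = 1.868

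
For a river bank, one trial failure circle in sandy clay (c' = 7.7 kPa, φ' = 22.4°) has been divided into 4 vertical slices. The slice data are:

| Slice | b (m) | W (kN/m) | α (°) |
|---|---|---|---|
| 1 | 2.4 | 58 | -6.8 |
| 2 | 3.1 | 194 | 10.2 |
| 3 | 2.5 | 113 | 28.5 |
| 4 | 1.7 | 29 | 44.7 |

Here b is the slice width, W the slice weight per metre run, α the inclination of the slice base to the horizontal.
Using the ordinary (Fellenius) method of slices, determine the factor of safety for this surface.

Ordinary method of slices: FS = Σ[c'·Δl_i + (W_i cosα_i)·tanφ'] / Σ W_i sinα_i, with Δl_i = b_i / cosα_i.
Slice 1: Δl = 2.4/cos(-6.8°) = 2.417 m; N'_1 = 58·cos(-6.8°) = 57.6; c'Δl = 18.61; W sinα = -6.9
Slice 2: Δl = 3.1/cos10.2° = 3.150 m; N'_2 = 194·cos10.2° = 190.9; c'Δl = 24.25; W sinα = 34.4
Slice 3: Δl = 2.5/cos28.5° = 2.845 m; N'_3 = 113·cos28.5° = 99.3; c'Δl = 21.90; W sinα = 53.9
Slice 4: Δl = 1.7/cos44.7° = 2.392 m; N'_4 = 29·cos44.7° = 20.6; c'Δl = 18.42; W sinα = 20.4
Σc'Δl = 83.2 kN/m; ΣN' = 368.4 kN/m; ΣW sinα = 101.8 kN/m
Resisting = 83.2 + 368.4·tan22.4° = 83.2 + 151.9 = 235.0 kN/m
FS = 235.0 / 101.8 = 2.309

FS = 2.31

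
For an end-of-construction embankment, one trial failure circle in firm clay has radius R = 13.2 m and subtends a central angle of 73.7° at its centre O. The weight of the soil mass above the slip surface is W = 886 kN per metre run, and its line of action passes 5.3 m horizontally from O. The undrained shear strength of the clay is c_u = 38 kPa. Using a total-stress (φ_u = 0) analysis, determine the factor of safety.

Taking moments about the centre O, the resisting moment is provided by the undrained shear strength acting along the arc:
Arc length L_a = R·θ = 13.2·(73.7°·π/180) = 13.2·1.2863 = 16.98 m
M_R = c_u·L_a·R = 38·16.98·13.2 = 8516.8 kN·m/m
M_D = W·d = 886·5.3 = 4695.8 kN·m/m
FS = M_R / M_D = 8516.8 / 4695.8 = 1.814

FS = 1.81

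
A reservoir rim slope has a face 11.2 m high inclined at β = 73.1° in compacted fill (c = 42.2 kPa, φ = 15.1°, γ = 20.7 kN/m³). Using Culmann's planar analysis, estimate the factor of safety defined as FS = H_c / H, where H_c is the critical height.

FS = 1.43

H_c = (4c/γ) · sinβ cosφ / [1 − cos(β − φ)]
    = (4·42.2/20.7) · sin73.1°·cos15.1° / [1 − cos58.0°]
    = 8.155 · 0.9238 / 0.4701 = 16.02 m
FS = H_c / H = 16.02 / 11.2 = 1.431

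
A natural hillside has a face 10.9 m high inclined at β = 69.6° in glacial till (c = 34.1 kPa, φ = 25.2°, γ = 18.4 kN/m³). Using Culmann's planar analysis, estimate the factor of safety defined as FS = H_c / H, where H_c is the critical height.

H_c = (4c/γ) · sinβ cosφ / [1 − cos(β − φ)]
    = (4·34.1/18.4) · sin69.6°·cos25.2° / [1 − cos44.4°]
    = 7.413 · 0.8481 / 0.2855 = 22.02 m
FS = H_c / H = 22.02 / 10.9 = 2.020

FS = 2.02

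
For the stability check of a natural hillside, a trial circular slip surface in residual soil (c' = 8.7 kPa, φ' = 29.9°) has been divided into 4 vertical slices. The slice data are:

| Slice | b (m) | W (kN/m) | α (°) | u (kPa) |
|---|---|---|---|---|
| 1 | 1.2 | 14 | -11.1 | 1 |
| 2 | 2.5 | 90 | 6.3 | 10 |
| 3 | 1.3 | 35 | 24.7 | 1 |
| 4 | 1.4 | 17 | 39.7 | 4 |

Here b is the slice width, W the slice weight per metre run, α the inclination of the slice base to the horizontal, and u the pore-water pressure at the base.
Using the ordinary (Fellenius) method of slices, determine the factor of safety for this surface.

Ordinary method of slices: FS = Σ[c'·Δl_i + (W_i cosα_i − u_i·Δl_i)·tanφ'] / Σ W_i sinα_i, with Δl_i = b_i / cosα_i.
Slice 1: Δl = 1.2/cos(-11.1°) = 1.223 m; N'_1 = 14·cos(-11.1°) − 1·1.223 = 12.5; c'Δl = 10.64; W sinα = -2.7
Slice 2: Δl = 2.5/cos6.3° = 2.515 m; N'_2 = 90·cos6.3° − 10·2.515 = 64.3; c'Δl = 21.88; W sinα = 9.9
Slice 3: Δl = 1.3/cos24.7° = 1.431 m; N'_3 = 35·cos24.7° − 1·1.431 = 30.4; c'Δl = 12.45; W sinα = 14.6
Slice 4: Δl = 1.4/cos39.7° = 1.820 m; N'_4 = 17·cos39.7° − 4·1.820 = 5.8; c'Δl = 15.83; W sinα = 10.9
Σc'Δl = 60.8 kN/m; ΣN' = 113.0 kN/m; ΣW sinα = 32.7 kN/m
Resisting = 60.8 + 113.0·tan29.9° = 60.8 + 65.0 = 125.8 kN/m
FS = 125.8 / 32.7 = 3.850

FS = 3.85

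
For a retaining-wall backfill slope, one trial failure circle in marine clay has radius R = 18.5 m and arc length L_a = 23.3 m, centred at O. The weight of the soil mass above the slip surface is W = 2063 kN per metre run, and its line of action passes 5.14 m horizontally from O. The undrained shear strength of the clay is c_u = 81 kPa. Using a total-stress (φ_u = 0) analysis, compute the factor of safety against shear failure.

Taking moments about the centre O, the resisting moment is provided by the undrained shear strength acting along the arc:
M_R = c_u·L_a·R = 81·23.30·18.5 = 34915.0 kN·m/m
M_D = W·d = 2063·5.14 = 10603.8 kN·m/m
FS = M_R / M_D = 34915.0 / 10603.8 = 3.293

FS = 3.29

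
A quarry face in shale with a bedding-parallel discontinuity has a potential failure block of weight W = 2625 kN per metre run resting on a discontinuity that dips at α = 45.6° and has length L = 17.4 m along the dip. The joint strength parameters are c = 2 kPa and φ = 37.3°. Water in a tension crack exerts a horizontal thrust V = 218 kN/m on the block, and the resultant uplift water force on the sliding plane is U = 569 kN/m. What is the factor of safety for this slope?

FS = 0.43

Resolving the block weight along and normal to the plane and applying the Mohr–Coulomb strength on the joint:
N' = W cosα − U − V sinα = 2625·cos45.6° − 569 − 218·sin45.6° = 1111.9 kN/m
Driving force T = W sinα + V cosα = 2625·sin45.6° + 218·cos45.6° = 2028.0 kN/m
Resisting force R = c·L + N'·tanφ = 2·17.4 + 1111.9·tan37.3° = 34.8 + 847.0 = 881.8 kN/m
FS = R / T = 881.8 / 2028.0 = 0.435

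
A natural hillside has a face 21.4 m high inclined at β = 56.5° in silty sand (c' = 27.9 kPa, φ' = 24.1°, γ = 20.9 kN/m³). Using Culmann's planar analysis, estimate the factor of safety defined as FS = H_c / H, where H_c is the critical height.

FS = 1.22

H_c = (4c'/γ) · sinβ cosφ' / [1 − cos(β − φ')]
    = (4·27.9/20.9) · sin56.5°·cos24.1° / [1 − cos32.4°]
    = 5.340 · 0.7612 / 0.1557 = 26.11 m
FS = H_c / H = 26.11 / 21.4 = 1.220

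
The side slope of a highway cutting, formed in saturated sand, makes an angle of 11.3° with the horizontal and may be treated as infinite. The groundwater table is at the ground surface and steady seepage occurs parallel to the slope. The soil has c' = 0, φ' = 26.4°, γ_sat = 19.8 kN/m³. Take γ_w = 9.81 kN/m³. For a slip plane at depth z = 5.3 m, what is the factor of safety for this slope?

FS = 1.25

With seepage parallel to the slope and the water table at the surface, the effective normal stress on the slip plane uses the buoyant unit weight γ' = γ_sat − γ_w while the driving shear stress uses γ_sat:
FS = [c' + γ' z cos²β tanφ'] / [γ_sat z sinβ cosβ]
(For c' = 0 this reduces to FS = (γ'/γ_sat)·tanφ'/tanβ.)
γ' = 19.8 − 9.81 = 9.99 kN/m³
Numerator = 0.0 + 9.99·5.3·cos²11.3°·tan26.4° = 0.0 + 9.99·5.3·0.9616·0.4964 = 25.274 kPa
Denominator = 19.8·5.3·sin11.3°·cos11.3° = 19.8·5.3·0.1959·0.9806 = 20.164 kPa
FS = 25.274 / 20.164 = 1.253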